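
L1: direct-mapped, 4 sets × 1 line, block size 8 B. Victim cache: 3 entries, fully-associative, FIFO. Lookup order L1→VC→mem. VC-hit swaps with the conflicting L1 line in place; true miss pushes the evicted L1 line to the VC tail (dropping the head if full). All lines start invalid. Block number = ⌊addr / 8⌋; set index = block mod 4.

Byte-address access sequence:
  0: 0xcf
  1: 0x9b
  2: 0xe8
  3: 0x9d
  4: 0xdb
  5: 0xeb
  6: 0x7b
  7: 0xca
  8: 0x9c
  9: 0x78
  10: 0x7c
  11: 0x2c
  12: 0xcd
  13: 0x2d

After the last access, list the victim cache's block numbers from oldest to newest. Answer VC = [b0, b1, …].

  [0] addr=0xcf blk=25 s=1: MISS | VC []
  [1] addr=0x9b blk=19 s=3: MISS | VC []
  [2] addr=0xe8 blk=29 s=1: MISS | VC [25]
  [3] addr=0x9d blk=19 s=3: L1-HIT | VC [25]
  [4] addr=0xdb blk=27 s=3: MISS | VC [25, 19]
  [5] addr=0xeb blk=29 s=1: L1-HIT | VC [25, 19]
  [6] addr=0x7b blk=15 s=3: MISS | VC [25, 19, 27]
  [7] addr=0xca blk=25 s=1: VC-HIT | VC [29, 19, 27]
  [8] addr=0x9c blk=19 s=3: VC-HIT | VC [29, 15, 27]
  [9] addr=0x78 blk=15 s=3: VC-HIT | VC [29, 19, 27]
  [10] addr=0x7c blk=15 s=3: L1-HIT | VC [29, 19, 27]
  [11] addr=0x2c blk=5 s=1: MISS | VC [19, 27, 25]
  [12] addr=0xcd blk=25 s=1: VC-HIT | VC [19, 27, 5]
  [13] addr=0x2d blk=5 s=1: VC-HIT | VC [19, 27, 25]

VC = [19, 27, 25]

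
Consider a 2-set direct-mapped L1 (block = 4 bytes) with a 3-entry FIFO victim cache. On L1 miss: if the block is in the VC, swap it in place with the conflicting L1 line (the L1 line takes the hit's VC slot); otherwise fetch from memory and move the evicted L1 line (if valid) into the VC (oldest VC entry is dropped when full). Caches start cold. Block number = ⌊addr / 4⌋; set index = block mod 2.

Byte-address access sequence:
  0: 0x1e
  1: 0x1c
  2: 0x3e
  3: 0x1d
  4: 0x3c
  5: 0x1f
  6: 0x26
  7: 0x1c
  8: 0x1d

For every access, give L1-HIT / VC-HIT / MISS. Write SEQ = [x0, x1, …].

SEQ = [MISS, L1-HIT, MISS, VC-HIT, VC-HIT, VC-HIT, MISS, VC-HIT, L1-HIT]

0: 0x1e (blk 7, set 1) → MISS  vc=[]
1: 0x1c (blk 7, set 1) → L1-HIT  vc=[]
2: 0x3e (blk 15, set 1) → MISS  vc=[7]
3: 0x1d (blk 7, set 1) → VC-HIT  vc=[15]
4: 0x3c (blk 15, set 1) → VC-HIT  vc=[7]
5: 0x1f (blk 7, set 1) → VC-HIT  vc=[15]
6: 0x26 (blk 9, set 1) → MISS  vc=[15, 7]
7: 0x1c (blk 7, set 1) → VC-HIT  vc=[15, 9]
8: 0x1d (blk 7, set 1) → L1-HIT  vc=[15, 9]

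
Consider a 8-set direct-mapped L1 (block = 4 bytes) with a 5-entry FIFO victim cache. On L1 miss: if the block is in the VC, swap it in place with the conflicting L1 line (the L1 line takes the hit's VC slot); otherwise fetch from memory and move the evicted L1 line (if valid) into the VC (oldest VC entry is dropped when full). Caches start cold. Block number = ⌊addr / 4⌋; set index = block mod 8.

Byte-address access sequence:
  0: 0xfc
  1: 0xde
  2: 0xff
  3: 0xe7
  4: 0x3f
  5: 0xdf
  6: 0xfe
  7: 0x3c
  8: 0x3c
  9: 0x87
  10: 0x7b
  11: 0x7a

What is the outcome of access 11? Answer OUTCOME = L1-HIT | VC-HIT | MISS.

  [0] addr=0xfc blk=63 s=7: MISS | VC []
  [1] addr=0xde blk=55 s=7: MISS | VC [63]
  [2] addr=0xff blk=63 s=7: VC-HIT | VC [55]
  [3] addr=0xe7 blk=57 s=1: MISS | VC [55]
  [4] addr=0x3f blk=15 s=7: MISS | VC [55, 63]
  [5] addr=0xdf blk=55 s=7: VC-HIT | VC [15, 63]
  [6] addr=0xfe blk=63 s=7: VC-HIT | VC [15, 55]
  [7] addr=0x3c blk=15 s=7: VC-HIT | VC [63, 55]
  [8] addr=0x3c blk=15 s=7: L1-HIT | VC [63, 55]
  [9] addr=0x87 blk=33 s=1: MISS | VC [63, 55, 57]
  [10] addr=0x7b blk=30 s=6: MISS | VC [63, 55, 57]
  [11] addr=0x7a blk=30 s=6: L1-HIT | VC [63, 55, 57]

OUTCOME = L1-HIT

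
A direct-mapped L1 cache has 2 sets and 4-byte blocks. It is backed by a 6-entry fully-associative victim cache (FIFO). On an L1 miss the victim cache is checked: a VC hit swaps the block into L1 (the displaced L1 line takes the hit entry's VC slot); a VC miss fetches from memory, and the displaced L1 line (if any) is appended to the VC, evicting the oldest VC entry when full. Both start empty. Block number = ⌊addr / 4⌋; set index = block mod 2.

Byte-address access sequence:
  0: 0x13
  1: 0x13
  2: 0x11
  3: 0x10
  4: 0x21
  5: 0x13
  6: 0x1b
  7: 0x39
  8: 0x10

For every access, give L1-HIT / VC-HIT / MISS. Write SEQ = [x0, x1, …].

#0 0x13→b4/s0 MISS; vc=[]
#1 0x13→b4/s0 L1-HIT; vc=[]
#2 0x11→b4/s0 L1-HIT; vc=[]
#3 0x10→b4/s0 L1-HIT; vc=[]
#4 0x21→b8/s0 MISS; vc=[4]
#5 0x13→b4/s0 VC-HIT; vc=[8]
#6 0x1b→b6/s0 MISS; vc=[8,4]
#7 0x39→b14/s0 MISS; vc=[8,4,6]
#8 0x10→b4/s0 VC-HIT; vc=[8,14,6]

SEQ = [MISS, L1-HIT, L1-HIT, L1-HIT, MISS, VC-HIT, MISS, MISS, VC-HIT]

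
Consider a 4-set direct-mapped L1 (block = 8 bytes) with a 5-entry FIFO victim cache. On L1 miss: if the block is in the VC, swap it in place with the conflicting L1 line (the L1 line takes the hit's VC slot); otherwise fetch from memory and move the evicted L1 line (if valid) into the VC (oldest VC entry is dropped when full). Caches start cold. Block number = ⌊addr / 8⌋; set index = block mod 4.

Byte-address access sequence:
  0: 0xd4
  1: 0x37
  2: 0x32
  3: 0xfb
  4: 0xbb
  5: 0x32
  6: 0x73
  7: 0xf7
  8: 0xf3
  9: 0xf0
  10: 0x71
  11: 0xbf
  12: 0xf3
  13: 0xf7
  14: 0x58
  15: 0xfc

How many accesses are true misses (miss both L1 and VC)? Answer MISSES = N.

0: 0xd4 (blk 26, set 2) → MISS  vc=[]
1: 0x37 (blk 6, set 2) → MISS  vc=[26]
2: 0x32 (blk 6, set 2) → L1-HIT  vc=[26]
3: 0xfb (blk 31, set 3) → MISS  vc=[26]
4: 0xbb (blk 23, set 3) → MISS  vc=[26, 31]
5: 0x32 (blk 6, set 2) → L1-HIT  vc=[26, 31]
6: 0x73 (blk 14, set 2) → MISS  vc=[26, 31, 6]
7: 0xf7 (blk 30, set 2) → MISS  vc=[26, 31, 6, 14]
8: 0xf3 (blk 30, set 2) → L1-HIT  vc=[26, 31, 6, 14]
9: 0xf0 (blk 30, set 2) → L1-HIT  vc=[26, 31, 6, 14]
10: 0x71 (blk 14, set 2) → VC-HIT  vc=[26, 31, 6, 30]
11: 0xbf (blk 23, set 3) → L1-HIT  vc=[26, 31, 6, 30]
12: 0xf3 (blk 30, set 2) → VC-HIT  vc=[26, 31, 6, 14]
13: 0xf7 (blk 30, set 2) → L1-HIT  vc=[26, 31, 6, 14]
14: 0x58 (blk 11, set 3) → MISS  vc=[26, 31, 6, 14, 23]
15: 0xfc (blk 31, set 3) → VC-HIT  vc=[26, 11, 6, 14, 23]

MISSES = 7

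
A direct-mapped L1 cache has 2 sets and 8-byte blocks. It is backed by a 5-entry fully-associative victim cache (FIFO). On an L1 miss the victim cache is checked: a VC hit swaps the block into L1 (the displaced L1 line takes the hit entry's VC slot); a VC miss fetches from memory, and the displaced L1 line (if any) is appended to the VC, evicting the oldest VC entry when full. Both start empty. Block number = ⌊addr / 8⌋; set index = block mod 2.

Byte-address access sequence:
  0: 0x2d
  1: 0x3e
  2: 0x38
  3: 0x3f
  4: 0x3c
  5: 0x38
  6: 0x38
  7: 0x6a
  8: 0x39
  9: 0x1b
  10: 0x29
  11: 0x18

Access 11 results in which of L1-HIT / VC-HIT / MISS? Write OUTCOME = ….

OUTCOME = VC-HIT

  [0] addr=0x2d blk=5 s=1: MISS | VC []
  [1] addr=0x3e blk=7 s=1: MISS | VC [5]
  [2] addr=0x38 blk=7 s=1: L1-HIT | VC [5]
  [3] addr=0x3f blk=7 s=1: L1-HIT | VC [5]
  [4] addr=0x3c blk=7 s=1: L1-HIT | VC [5]
  [5] addr=0x38 blk=7 s=1: L1-HIT | VC [5]
  [6] addr=0x38 blk=7 s=1: L1-HIT | VC [5]
  [7] addr=0x6a blk=13 s=1: MISS | VC [5, 7]
  [8] addr=0x39 blk=7 s=1: VC-HIT | VC [5, 13]
  [9] addr=0x1b blk=3 s=1: MISS | VC [5, 13, 7]
  [10] addr=0x29 blk=5 s=1: VC-HIT | VC [3, 13, 7]
  [11] addr=0x18 blk=3 s=1: VC-HIT | VC [5, 13, 7]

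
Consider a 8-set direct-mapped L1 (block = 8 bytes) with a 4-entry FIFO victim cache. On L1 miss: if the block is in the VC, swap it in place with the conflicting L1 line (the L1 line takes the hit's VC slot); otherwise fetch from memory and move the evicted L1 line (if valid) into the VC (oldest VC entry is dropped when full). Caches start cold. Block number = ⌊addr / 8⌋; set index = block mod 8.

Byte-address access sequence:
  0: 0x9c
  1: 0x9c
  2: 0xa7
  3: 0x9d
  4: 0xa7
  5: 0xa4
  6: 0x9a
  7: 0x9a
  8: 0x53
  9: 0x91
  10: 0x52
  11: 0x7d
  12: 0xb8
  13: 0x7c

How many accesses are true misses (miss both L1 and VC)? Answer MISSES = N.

0: 0x9c (blk 19, set 3) → MISS  vc=[]
1: 0x9c (blk 19, set 3) → L1-HIT  vc=[]
2: 0xa7 (blk 20, set 4) → MISS  vc=[]
3: 0x9d (blk 19, set 3) → L1-HIT  vc=[]
4: 0xa7 (blk 20, set 4) → L1-HIT  vc=[]
5: 0xa4 (blk 20, set 4) → L1-HIT  vc=[]
6: 0x9a (blk 19, set 3) → L1-HIT  vc=[]
7: 0x9a (blk 19, set 3) → L1-HIT  vc=[]
8: 0x53 (blk 10, set 2) → MISS  vc=[]
9: 0x91 (blk 18, set 2) → MISS  vc=[10]
10: 0x52 (blk 10, set 2) → VC-HIT  vc=[18]
11: 0x7d (blk 15, set 7) → MISS  vc=[18]
12: 0xb8 (blk 23, set 7) → MISS  vc=[18, 15]
13: 0x7c (blk 15, set 7) → VC-HIT  vc=[18, 23]

MISSES = 6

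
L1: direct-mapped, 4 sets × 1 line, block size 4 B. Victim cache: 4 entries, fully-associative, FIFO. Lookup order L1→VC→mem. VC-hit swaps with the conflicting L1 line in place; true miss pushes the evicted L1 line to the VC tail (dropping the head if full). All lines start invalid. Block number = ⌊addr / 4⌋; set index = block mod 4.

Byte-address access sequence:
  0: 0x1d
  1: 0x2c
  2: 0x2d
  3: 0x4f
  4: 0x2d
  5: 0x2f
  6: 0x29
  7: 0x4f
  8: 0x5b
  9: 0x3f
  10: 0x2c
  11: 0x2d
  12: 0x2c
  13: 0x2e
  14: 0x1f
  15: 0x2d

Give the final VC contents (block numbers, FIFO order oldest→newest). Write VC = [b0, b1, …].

VC = [7, 15, 10, 19]

0: 0x1d (blk 7, set 3) → MISS  vc=[]
1: 0x2c (blk 11, set 3) → MISS  vc=[7]
2: 0x2d (blk 11, set 3) → L1-HIT  vc=[7]
3: 0x4f (blk 19, set 3) → MISS  vc=[7, 11]
4: 0x2d (blk 11, set 3) → VC-HIT  vc=[7, 19]
5: 0x2f (blk 11, set 3) → L1-HIT  vc=[7, 19]
6: 0x29 (blk 10, set 2) → MISS  vc=[7, 19]
7: 0x4f (blk 19, set 3) → VC-HIT  vc=[7, 11]
8: 0x5b (blk 22, set 2) → MISS  vc=[7, 11, 10]
9: 0x3f (blk 15, set 3) → MISS  vc=[7, 11, 10, 19]
10: 0x2c (blk 11, set 3) → VC-HIT  vc=[7, 15, 10, 19]
11: 0x2d (blk 11, set 3) → L1-HIT  vc=[7, 15, 10, 19]
12: 0x2c (blk 11, set 3) → L1-HIT  vc=[7, 15, 10, 19]
13: 0x2e (blk 11, set 3) → L1-HIT  vc=[7, 15, 10, 19]
14: 0x1f (blk 7, set 3) → VC-HIT  vc=[11, 15, 10, 19]
15: 0x2d (blk 11, set 3) → VC-HIT  vc=[7, 15, 10, 19]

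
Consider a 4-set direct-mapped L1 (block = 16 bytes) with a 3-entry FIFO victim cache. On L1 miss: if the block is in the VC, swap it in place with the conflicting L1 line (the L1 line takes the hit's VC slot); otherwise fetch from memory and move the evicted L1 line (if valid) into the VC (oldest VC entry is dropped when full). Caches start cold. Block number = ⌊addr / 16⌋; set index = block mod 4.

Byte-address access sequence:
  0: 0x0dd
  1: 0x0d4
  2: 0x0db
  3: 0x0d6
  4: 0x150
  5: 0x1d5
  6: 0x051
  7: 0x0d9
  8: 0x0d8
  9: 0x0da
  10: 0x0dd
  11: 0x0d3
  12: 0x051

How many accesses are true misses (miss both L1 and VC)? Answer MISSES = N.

  [0] addr=0xdd blk=13 s=1: MISS | VC []
  [1] addr=0xd4 blk=13 s=1: L1-HIT | VC []
  [2] addr=0xdb blk=13 s=1: L1-HIT | VC []
  [3] addr=0xd6 blk=13 s=1: L1-HIT | VC []
  [4] addr=0x150 blk=21 s=1: MISS | VC [13]
  [5] addr=0x1d5 blk=29 s=1: MISS | VC [13, 21]
  [6] addr=0x51 blk=5 s=1: MISS | VC [13, 21, 29]
  [7] addr=0xd9 blk=13 s=1: VC-HIT | VC [5, 21, 29]
  [8] addr=0xd8 blk=13 s=1: L1-HIT | VC [5, 21, 29]
  [9] addr=0xda blk=13 s=1: L1-HIT | VC [5, 21, 29]
  [10] addr=0xdd blk=13 s=1: L1-HIT | VC [5, 21, 29]
  [11] addr=0xd3 blk=13 s=1: L1-HIT | VC [5, 21, 29]
  [12] addr=0x51 blk=5 s=1: VC-HIT | VC [13, 21, 29]

MISSES = 4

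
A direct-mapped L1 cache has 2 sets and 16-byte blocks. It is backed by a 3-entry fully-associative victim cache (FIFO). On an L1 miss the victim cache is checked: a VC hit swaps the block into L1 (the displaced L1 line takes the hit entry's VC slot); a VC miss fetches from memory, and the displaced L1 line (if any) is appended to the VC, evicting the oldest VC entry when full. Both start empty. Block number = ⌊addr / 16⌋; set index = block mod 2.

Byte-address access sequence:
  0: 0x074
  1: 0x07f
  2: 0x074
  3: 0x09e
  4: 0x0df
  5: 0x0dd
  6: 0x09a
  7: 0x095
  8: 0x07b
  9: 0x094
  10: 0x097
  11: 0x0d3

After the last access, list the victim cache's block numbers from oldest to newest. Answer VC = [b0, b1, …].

0: 0x74 (blk 7, set 1) → MISS  vc=[]
1: 0x7f (blk 7, set 1) → L1-HIT  vc=[]
2: 0x74 (blk 7, set 1) → L1-HIT  vc=[]
3: 0x9e (blk 9, set 1) → MISS  vc=[7]
4: 0xdf (blk 13, set 1) → MISS  vc=[7, 9]
5: 0xdd (blk 13, set 1) → L1-HIT  vc=[7, 9]
6: 0x9a (blk 9, set 1) → VC-HIT  vc=[7, 13]
7: 0x95 (blk 9, set 1) → L1-HIT  vc=[7, 13]
8: 0x7b (blk 7, set 1) → VC-HIT  vc=[9, 13]
9: 0x94 (blk 9, set 1) → VC-HIT  vc=[7, 13]
10: 0x97 (blk 9, set 1) → L1-HIT  vc=[7, 13]
11: 0xd3 (blk 13, set 1) → VC-HIT  vc=[7, 9]

VC = [7, 9]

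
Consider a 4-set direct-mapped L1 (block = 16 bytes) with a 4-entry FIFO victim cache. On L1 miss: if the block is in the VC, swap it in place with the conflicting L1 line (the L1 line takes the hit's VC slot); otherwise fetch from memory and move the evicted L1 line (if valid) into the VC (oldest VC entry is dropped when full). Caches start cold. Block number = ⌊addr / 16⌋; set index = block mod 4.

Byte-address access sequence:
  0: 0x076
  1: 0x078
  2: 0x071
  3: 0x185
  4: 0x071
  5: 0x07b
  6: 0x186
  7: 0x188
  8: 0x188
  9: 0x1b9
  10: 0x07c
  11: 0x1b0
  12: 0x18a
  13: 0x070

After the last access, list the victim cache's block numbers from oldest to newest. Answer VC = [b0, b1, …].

VC = [27]

  [0] addr=0x76 blk=7 s=3: MISS | VC []
  [1] addr=0x78 blk=7 s=3: L1-HIT | VC []
  [2] addr=0x71 blk=7 s=3: L1-HIT | VC []
  [3] addr=0x185 blk=24 s=0: MISS | VC []
  [4] addr=0x71 blk=7 s=3: L1-HIT | VC []
  [5] addr=0x7b blk=7 s=3: L1-HIT | VC []
  [6] addr=0x186 blk=24 s=0: L1-HIT | VC []
  [7] addr=0x188 blk=24 s=0: L1-HIT | VC []
  [8] addr=0x188 blk=24 s=0: L1-HIT | VC []
  [9] addr=0x1b9 blk=27 s=3: MISS | VC [7]
  [10] addr=0x7c blk=7 s=3: VC-HIT | VC [27]
  [11] addr=0x1b0 blk=27 s=3: VC-HIT | VC [7]
  [12] addr=0x18a blk=24 s=0: L1-HIT | VC [7]
  [13] addr=0x70 blk=7 s=3: VC-HIT | VC [27]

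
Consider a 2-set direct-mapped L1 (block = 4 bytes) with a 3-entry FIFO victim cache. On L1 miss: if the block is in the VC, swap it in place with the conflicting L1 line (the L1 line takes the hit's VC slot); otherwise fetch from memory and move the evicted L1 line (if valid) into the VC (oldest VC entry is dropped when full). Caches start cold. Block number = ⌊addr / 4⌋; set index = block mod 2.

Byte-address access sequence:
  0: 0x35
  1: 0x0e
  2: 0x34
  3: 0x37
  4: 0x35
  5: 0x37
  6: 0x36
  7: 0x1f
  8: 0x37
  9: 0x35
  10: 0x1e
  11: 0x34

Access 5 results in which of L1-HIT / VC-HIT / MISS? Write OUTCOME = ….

#0 0x35→b13/s1 MISS; vc=[]
#1 0xe→b3/s1 MISS; vc=[13]
#2 0x34→b13/s1 VC-HIT; vc=[3]
#3 0x37→b13/s1 L1-HIT; vc=[3]
#4 0x35→b13/s1 L1-HIT; vc=[3]
#5 0x37→b13/s1 L1-HIT; vc=[3]
#6 0x36→b13/s1 L1-HIT; vc=[3]
#7 0x1f→b7/s1 MISS; vc=[3,13]
#8 0x37→b13/s1 VC-HIT; vc=[3,7]
#9 0x35→b13/s1 L1-HIT; vc=[3,7]
#10 0x1e→b7/s1 VC-HIT; vc=[3,13]
#11 0x34→b13/s1 VC-HIT; vc=[3,7]

OUTCOME = L1-HIT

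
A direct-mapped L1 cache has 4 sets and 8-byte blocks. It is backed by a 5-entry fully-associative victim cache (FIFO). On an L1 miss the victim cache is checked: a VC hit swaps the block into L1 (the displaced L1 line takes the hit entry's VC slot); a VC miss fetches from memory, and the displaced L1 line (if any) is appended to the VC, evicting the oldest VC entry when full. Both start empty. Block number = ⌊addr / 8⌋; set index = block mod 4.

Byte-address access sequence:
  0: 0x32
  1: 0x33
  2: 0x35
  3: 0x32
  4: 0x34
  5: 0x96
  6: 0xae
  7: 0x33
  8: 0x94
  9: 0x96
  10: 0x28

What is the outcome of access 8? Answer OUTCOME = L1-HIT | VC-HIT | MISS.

0: 0x32 (blk 6, set 2) → MISS  vc=[]
1: 0x33 (blk 6, set 2) → L1-HIT  vc=[]
2: 0x35 (blk 6, set 2) → L1-HIT  vc=[]
3: 0x32 (blk 6, set 2) → L1-HIT  vc=[]
4: 0x34 (blk 6, set 2) → L1-HIT  vc=[]
5: 0x96 (blk 18, set 2) → MISS  vc=[6]
6: 0xae (blk 21, set 1) → MISS  vc=[6]
7: 0x33 (blk 6, set 2) → VC-HIT  vc=[18]
8: 0x94 (blk 18, set 2) → VC-HIT  vc=[6]
9: 0x96 (blk 18, set 2) → L1-HIT  vc=[6]
10: 0x28 (blk 5, set 1) → MISS  vc=[6, 21]

OUTCOME = VC-HIT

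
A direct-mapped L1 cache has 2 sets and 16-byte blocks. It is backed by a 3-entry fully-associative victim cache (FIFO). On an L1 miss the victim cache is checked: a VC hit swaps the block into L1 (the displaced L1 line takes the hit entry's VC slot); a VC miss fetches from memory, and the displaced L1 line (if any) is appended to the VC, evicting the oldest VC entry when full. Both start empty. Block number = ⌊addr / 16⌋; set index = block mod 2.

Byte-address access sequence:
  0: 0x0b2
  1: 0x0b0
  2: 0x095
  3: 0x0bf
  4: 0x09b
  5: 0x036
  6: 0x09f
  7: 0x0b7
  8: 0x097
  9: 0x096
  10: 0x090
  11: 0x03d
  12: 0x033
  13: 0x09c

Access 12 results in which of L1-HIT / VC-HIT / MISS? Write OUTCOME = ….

#0 0xb2→b11/s1 MISS; vc=[]
#1 0xb0→b11/s1 L1-HIT; vc=[]
#2 0x95→b9/s1 MISS; vc=[11]
#3 0xbf→b11/s1 VC-HIT; vc=[9]
#4 0x9b→b9/s1 VC-HIT; vc=[11]
#5 0x36→b3/s1 MISS; vc=[11,9]
#6 0x9f→b9/s1 VC-HIT; vc=[11,3]
#7 0xb7→b11/s1 VC-HIT; vc=[9,3]
#8 0x97→b9/s1 VC-HIT; vc=[11,3]
#9 0x96→b9/s1 L1-HIT; vc=[11,3]
#10 0x90→b9/s1 L1-HIT; vc=[11,3]
#11 0x3d→b3/s1 VC-HIT; vc=[11,9]
#12 0x33→b3/s1 L1-HIT; vc=[11,9]
#13 0x9c→b9/s1 VC-HIT; vc=[11,3]

OUTCOME = L1-HIT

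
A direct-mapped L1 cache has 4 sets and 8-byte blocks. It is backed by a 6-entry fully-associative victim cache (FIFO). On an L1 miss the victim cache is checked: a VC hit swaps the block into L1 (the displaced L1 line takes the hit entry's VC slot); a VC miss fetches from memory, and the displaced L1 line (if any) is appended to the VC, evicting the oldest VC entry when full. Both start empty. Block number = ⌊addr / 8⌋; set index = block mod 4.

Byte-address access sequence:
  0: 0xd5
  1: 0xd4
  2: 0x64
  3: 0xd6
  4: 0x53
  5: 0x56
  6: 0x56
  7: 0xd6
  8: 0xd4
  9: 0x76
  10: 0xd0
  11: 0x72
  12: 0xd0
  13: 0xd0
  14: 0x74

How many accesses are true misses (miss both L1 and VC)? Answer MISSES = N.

MISSES = 4

  [0] addr=0xd5 blk=26 s=2: MISS | VC []
  [1] addr=0xd4 blk=26 s=2: L1-HIT | VC []
  [2] addr=0x64 blk=12 s=0: MISS | VC []
  [3] addr=0xd6 blk=26 s=2: L1-HIT | VC []
  [4] addr=0x53 blk=10 s=2: MISS | VC [26]
  [5] addr=0x56 blk=10 s=2: L1-HIT | VC [26]
  [6] addr=0x56 blk=10 s=2: L1-HIT | VC [26]
  [7] addr=0xd6 blk=26 s=2: VC-HIT | VC [10]
  [8] addr=0xd4 blk=26 s=2: L1-HIT | VC [10]
  [9] addr=0x76 blk=14 s=2: MISS | VC [10, 26]
  [10] addr=0xd0 blk=26 s=2: VC-HIT | VC [10, 14]
  [11] addr=0x72 blk=14 s=2: VC-HIT | VC [10, 26]
  [12] addr=0xd0 blk=26 s=2: VC-HIT | VC [10, 14]
  [13] addr=0xd0 blk=26 s=2: L1-HIT | VC [10, 14]
  [14] addr=0x74 blk=14 s=2: VC-HIT | VC [10, 26]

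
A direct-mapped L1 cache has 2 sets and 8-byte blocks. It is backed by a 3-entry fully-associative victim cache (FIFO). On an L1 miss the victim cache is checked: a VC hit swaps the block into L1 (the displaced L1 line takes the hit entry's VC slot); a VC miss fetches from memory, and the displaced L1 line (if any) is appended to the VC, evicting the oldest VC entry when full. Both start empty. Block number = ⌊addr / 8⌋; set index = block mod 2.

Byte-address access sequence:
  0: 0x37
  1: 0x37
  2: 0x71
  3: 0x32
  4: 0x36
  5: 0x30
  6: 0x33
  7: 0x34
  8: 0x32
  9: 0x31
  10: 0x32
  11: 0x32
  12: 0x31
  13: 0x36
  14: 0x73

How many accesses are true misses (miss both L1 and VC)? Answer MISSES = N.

0: 0x37 (blk 6, set 0) → MISS  vc=[]
1: 0x37 (blk 6, set 0) → L1-HIT  vc=[]
2: 0x71 (blk 14, set 0) → MISS  vc=[6]
3: 0x32 (blk 6, set 0) → VC-HIT  vc=[14]
4: 0x36 (blk 6, set 0) → L1-HIT  vc=[14]
5: 0x30 (blk 6, set 0) → L1-HIT  vc=[14]
6: 0x33 (blk 6, set 0) → L1-HIT  vc=[14]
7: 0x34 (blk 6, set 0) → L1-HIT  vc=[14]
8: 0x32 (blk 6, set 0) → L1-HIT  vc=[14]
9: 0x31 (blk 6, set 0) → L1-HIT  vc=[14]
10: 0x32 (blk 6, set 0) → L1-HIT  vc=[14]
11: 0x32 (blk 6, set 0) → L1-HIT  vc=[14]
12: 0x31 (blk 6, set 0) → L1-HIT  vc=[14]
13: 0x36 (blk 6, set 0) → L1-HIT  vc=[14]
14: 0x73 (blk 14, set 0) → VC-HIT  vc=[6]

MISSES = 2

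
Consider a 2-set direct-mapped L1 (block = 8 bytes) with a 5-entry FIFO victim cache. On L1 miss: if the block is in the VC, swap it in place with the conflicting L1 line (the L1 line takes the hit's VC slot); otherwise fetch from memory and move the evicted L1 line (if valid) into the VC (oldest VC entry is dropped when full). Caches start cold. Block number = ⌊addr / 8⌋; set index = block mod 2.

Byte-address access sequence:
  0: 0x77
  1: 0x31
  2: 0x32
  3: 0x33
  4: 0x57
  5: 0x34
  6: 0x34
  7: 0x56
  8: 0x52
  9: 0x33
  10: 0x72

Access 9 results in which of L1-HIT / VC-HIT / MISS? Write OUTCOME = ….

OUTCOME = VC-HIT

  [0] addr=0x77 blk=14 s=0: MISS | VC []
  [1] addr=0x31 blk=6 s=0: MISS | VC [14]
  [2] addr=0x32 blk=6 s=0: L1-HIT | VC [14]
  [3] addr=0x33 blk=6 s=0: L1-HIT | VC [14]
  [4] addr=0x57 blk=10 s=0: MISS | VC [14, 6]
  [5] addr=0x34 blk=6 s=0: VC-HIT | VC [14, 10]
  [6] addr=0x34 blk=6 s=0: L1-HIT | VC [14, 10]
  [7] addr=0x56 blk=10 s=0: VC-HIT | VC [14, 6]
  [8] addr=0x52 blk=10 s=0: L1-HIT | VC [14, 6]
  [9] addr=0x33 blk=6 s=0: VC-HIT | VC [14, 10]
  [10] addr=0x72 blk=14 s=0: VC-HIT | VC [6, 10]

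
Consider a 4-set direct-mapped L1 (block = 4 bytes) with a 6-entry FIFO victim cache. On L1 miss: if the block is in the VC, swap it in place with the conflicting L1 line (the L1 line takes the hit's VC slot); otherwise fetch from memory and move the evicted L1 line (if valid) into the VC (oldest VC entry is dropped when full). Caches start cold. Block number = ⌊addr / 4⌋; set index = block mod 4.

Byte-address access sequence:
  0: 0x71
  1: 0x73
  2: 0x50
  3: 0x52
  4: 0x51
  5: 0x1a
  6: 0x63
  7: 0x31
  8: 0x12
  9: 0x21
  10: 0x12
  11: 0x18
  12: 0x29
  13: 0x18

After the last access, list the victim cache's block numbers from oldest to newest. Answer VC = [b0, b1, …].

0: 0x71 (blk 28, set 0) → MISS  vc=[]
1: 0x73 (blk 28, set 0) → L1-HIT  vc=[]
2: 0x50 (blk 20, set 0) → MISS  vc=[28]
3: 0x52 (blk 20, set 0) → L1-HIT  vc=[28]
4: 0x51 (blk 20, set 0) → L1-HIT  vc=[28]
5: 0x1a (blk 6, set 2) → MISS  vc=[28]
6: 0x63 (blk 24, set 0) → MISS  vc=[28, 20]
7: 0x31 (blk 12, set 0) → MISS  vc=[28, 20, 24]
8: 0x12 (blk 4, set 0) → MISS  vc=[28, 20, 24, 12]
9: 0x21 (blk 8, set 0) → MISS  vc=[28, 20, 24, 12, 4]
10: 0x12 (blk 4, set 0) → VC-HIT  vc=[28, 20, 24, 12, 8]
11: 0x18 (blk 6, set 2) → L1-HIT  vc=[28, 20, 24, 12, 8]
12: 0x29 (blk 10, set 2) → MISS  vc=[28, 20, 24, 12, 8, 6]
13: 0x18 (blk 6, set 2) → VC-HIT  vc=[28, 20, 24, 12, 8, 10]

VC = [28, 20, 24, 12, 8, 10]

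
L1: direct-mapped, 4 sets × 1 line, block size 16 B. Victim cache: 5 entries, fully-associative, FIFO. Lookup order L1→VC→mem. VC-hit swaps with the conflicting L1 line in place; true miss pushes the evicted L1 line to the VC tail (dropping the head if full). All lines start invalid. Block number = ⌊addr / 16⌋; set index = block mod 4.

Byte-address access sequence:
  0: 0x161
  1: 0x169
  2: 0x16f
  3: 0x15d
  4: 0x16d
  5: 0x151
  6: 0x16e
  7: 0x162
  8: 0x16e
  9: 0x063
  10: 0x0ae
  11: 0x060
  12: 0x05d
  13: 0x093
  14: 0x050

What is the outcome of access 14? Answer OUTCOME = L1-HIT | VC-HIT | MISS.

OUTCOME = VC-HIT

#0 0x161→b22/s2 MISS; vc=[]
#1 0x169→b22/s2 L1-HIT; vc=[]
#2 0x16f→b22/s2 L1-HIT; vc=[]
#3 0x15d→b21/s1 MISS; vc=[]
#4 0x16d→b22/s2 L1-HIT; vc=[]
#5 0x151→b21/s1 L1-HIT; vc=[]
#6 0x16e→b22/s2 L1-HIT; vc=[]
#7 0x162→b22/s2 L1-HIT; vc=[]
#8 0x16e→b22/s2 L1-HIT; vc=[]
#9 0x63→b6/s2 MISS; vc=[22]
#10 0xae→b10/s2 MISS; vc=[22,6]
#11 0x60→b6/s2 VC-HIT; vc=[22,10]
#12 0x5d→b5/s1 MISS; vc=[22,10,21]
#13 0x93→b9/s1 MISS; vc=[22,10,21,5]
#14 0x50→b5/s1 VC-HIT; vc=[22,10,21,9]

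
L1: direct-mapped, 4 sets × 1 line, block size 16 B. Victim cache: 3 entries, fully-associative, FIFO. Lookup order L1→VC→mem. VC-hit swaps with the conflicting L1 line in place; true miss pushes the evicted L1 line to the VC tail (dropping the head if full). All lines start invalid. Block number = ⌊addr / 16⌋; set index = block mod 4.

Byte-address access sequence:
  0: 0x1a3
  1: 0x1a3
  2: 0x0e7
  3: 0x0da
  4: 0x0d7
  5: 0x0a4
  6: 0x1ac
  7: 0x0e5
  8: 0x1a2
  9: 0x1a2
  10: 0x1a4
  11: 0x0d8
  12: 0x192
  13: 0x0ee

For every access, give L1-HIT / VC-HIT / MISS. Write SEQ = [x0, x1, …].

0: 0x1a3 (blk 26, set 2) → MISS  vc=[]
1: 0x1a3 (blk 26, set 2) → L1-HIT  vc=[]
2: 0xe7 (blk 14, set 2) → MISS  vc=[26]
3: 0xda (blk 13, set 1) → MISS  vc=[26]
4: 0xd7 (blk 13, set 1) → L1-HIT  vc=[26]
5: 0xa4 (blk 10, set 2) → MISS  vc=[26, 14]
6: 0x1ac (blk 26, set 2) → VC-HIT  vc=[10, 14]
7: 0xe5 (blk 14, set 2) → VC-HIT  vc=[10, 26]
8: 0x1a2 (blk 26, set 2) → VC-HIT  vc=[10, 14]
9: 0x1a2 (blk 26, set 2) → L1-HIT  vc=[10, 14]
10: 0x1a4 (blk 26, set 2) → L1-HIT  vc=[10, 14]
11: 0xd8 (blk 13, set 1) → L1-HIT  vc=[10, 14]
12: 0x192 (blk 25, set 1) → MISS  vc=[10, 14, 13]
13: 0xee (blk 14, set 2) → VC-HIT  vc=[10, 26, 13]

SEQ = [MISS, L1-HIT, MISS, MISS, L1-HIT, MISS, VC-HIT, VC-HIT, VC-HIT, L1-HIT, L1-HIT, L1-HIT, MISS, VC-HIT]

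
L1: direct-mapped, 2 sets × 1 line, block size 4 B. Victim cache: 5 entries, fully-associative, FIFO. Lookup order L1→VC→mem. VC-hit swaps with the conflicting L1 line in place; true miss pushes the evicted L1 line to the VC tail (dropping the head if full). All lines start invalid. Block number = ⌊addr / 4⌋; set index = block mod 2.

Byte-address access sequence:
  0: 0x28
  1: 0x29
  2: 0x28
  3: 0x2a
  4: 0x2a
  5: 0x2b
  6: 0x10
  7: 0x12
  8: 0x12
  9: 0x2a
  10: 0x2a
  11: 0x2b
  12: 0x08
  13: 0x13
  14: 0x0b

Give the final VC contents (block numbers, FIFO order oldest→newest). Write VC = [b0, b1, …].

VC = [4, 10]

0: 0x28 (blk 10, set 0) → MISS  vc=[]
1: 0x29 (blk 10, set 0) → L1-HIT  vc=[]
2: 0x28 (blk 10, set 0) → L1-HIT  vc=[]
3: 0x2a (blk 10, set 0) → L1-HIT  vc=[]
4: 0x2a (blk 10, set 0) → L1-HIT  vc=[]
5: 0x2b (blk 10, set 0) → L1-HIT  vc=[]
6: 0x10 (blk 4, set 0) → MISS  vc=[10]
7: 0x12 (blk 4, set 0) → L1-HIT  vc=[10]
8: 0x12 (blk 4, set 0) → L1-HIT  vc=[10]
9: 0x2a (blk 10, set 0) → VC-HIT  vc=[4]
10: 0x2a (blk 10, set 0) → L1-HIT  vc=[4]
11: 0x2b (blk 10, set 0) → L1-HIT  vc=[4]
12: 0x8 (blk 2, set 0) → MISS  vc=[4, 10]
13: 0x13 (blk 4, set 0) → VC-HIT  vc=[2, 10]
14: 0xb (blk 2, set 0) → VC-HIT  vc=[4, 10]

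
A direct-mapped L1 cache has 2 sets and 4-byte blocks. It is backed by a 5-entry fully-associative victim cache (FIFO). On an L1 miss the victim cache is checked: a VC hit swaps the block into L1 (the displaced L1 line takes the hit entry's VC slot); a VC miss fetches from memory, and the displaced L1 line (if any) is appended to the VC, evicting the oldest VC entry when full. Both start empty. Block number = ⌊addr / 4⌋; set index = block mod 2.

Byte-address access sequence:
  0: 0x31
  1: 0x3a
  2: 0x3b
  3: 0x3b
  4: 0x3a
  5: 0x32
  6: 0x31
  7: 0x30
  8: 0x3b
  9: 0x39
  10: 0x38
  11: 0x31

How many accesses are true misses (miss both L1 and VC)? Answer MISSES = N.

MISSES = 2

  [0] addr=0x31 blk=12 s=0: MISS | VC []
  [1] addr=0x3a blk=14 s=0: MISS | VC [12]
  [2] addr=0x3b blk=14 s=0: L1-HIT | VC [12]
  [3] addr=0x3b blk=14 s=0: L1-HIT | VC [12]
  [4] addr=0x3a blk=14 s=0: L1-HIT | VC [12]
  [5] addr=0x32 blk=12 s=0: VC-HIT | VC [14]
  [6] addr=0x31 blk=12 s=0: L1-HIT | VC [14]
  [7] addr=0x30 blk=12 s=0: L1-HIT | VC [14]
  [8] addr=0x3b blk=14 s=0: VC-HIT | VC [12]
  [9] addr=0x39 blk=14 s=0: L1-HIT | VC [12]
  [10] addr=0x38 blk=14 s=0: L1-HIT | VC [12]
  [11] addr=0x31 blk=12 s=0: VC-HIT | VC [14]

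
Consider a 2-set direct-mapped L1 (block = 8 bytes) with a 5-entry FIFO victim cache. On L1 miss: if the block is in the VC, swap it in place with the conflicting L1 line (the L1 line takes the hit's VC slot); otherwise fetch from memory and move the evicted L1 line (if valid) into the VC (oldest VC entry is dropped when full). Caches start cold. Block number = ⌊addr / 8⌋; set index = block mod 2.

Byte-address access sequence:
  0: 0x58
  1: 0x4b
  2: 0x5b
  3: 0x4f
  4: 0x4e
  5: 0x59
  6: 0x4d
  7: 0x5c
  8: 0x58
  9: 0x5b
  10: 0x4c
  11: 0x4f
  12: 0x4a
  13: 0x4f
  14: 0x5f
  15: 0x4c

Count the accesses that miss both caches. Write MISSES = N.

MISSES = 2

0: 0x58 (blk 11, set 1) → MISS  vc=[]
1: 0x4b (blk 9, set 1) → MISS  vc=[11]
2: 0x5b (blk 11, set 1) → VC-HIT  vc=[9]
3: 0x4f (blk 9, set 1) → VC-HIT  vc=[11]
4: 0x4e (blk 9, set 1) → L1-HIT  vc=[11]
5: 0x59 (blk 11, set 1) → VC-HIT  vc=[9]
6: 0x4d (blk 9, set 1) → VC-HIT  vc=[11]
7: 0x5c (blk 11, set 1) → VC-HIT  vc=[9]
8: 0x58 (blk 11, set 1) → L1-HIT  vc=[9]
9: 0x5b (blk 11, set 1) → L1-HIT  vc=[9]
10: 0x4c (blk 9, set 1) → VC-HIT  vc=[11]
11: 0x4f (blk 9, set 1) → L1-HIT  vc=[11]
12: 0x4a (blk 9, set 1) → L1-HIT  vc=[11]
13: 0x4f (blk 9, set 1) → L1-HIT  vc=[11]
14: 0x5f (blk 11, set 1) → VC-HIT  vc=[9]
15: 0x4c (blk 9, set 1) → VC-HIT  vc=[11]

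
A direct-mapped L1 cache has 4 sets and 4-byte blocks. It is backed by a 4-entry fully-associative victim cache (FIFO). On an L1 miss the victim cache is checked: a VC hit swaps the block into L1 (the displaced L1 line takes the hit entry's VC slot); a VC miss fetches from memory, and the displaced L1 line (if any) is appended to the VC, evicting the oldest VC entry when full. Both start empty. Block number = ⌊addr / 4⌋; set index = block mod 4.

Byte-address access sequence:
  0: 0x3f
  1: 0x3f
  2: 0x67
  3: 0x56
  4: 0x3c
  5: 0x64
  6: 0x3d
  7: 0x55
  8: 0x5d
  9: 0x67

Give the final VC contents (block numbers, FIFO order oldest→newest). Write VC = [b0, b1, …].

#0 0x3f→b15/s3 MISS; vc=[]
#1 0x3f→b15/s3 L1-HIT; vc=[]
#2 0x67→b25/s1 MISS; vc=[]
#3 0x56→b21/s1 MISS; vc=[25]
#4 0x3c→b15/s3 L1-HIT; vc=[25]
#5 0x64→b25/s1 VC-HIT; vc=[21]
#6 0x3d→b15/s3 L1-HIT; vc=[21]
#7 0x55→b21/s1 VC-HIT; vc=[25]
#8 0x5d→b23/s3 MISS; vc=[25,15]
#9 0x67→b25/s1 VC-HIT; vc=[21,15]

VC = [21, 15]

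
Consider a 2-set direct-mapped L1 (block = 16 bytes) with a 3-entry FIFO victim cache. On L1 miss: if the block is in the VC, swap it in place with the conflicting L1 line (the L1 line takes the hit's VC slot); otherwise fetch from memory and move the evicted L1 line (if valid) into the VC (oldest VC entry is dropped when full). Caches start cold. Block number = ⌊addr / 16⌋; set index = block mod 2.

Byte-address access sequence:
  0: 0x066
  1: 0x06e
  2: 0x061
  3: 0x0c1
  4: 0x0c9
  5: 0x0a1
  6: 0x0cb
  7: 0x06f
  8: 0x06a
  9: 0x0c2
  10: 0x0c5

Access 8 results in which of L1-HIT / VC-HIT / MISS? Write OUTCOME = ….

  [0] addr=0x66 blk=6 s=0: MISS | VC []
  [1] addr=0x6e blk=6 s=0: L1-HIT | VC []
  [2] addr=0x61 blk=6 s=0: L1-HIT | VC []
  [3] addr=0xc1 blk=12 s=0: MISS | VC [6]
  [4] addr=0xc9 blk=12 s=0: L1-HIT | VC [6]
  [5] addr=0xa1 blk=10 s=0: MISS | VC [6, 12]
  [6] addr=0xcb blk=12 s=0: VC-HIT | VC [6, 10]
  [7] addr=0x6f blk=6 s=0: VC-HIT | VC [12, 10]
  [8] addr=0x6a blk=6 s=0: L1-HIT | VC [12, 10]
  [9] addr=0xc2 blk=12 s=0: VC-HIT | VC [6, 10]
  [10] addr=0xc5 blk=12 s=0: L1-HIT | VC [6, 10]

OUTCOME = L1-HIT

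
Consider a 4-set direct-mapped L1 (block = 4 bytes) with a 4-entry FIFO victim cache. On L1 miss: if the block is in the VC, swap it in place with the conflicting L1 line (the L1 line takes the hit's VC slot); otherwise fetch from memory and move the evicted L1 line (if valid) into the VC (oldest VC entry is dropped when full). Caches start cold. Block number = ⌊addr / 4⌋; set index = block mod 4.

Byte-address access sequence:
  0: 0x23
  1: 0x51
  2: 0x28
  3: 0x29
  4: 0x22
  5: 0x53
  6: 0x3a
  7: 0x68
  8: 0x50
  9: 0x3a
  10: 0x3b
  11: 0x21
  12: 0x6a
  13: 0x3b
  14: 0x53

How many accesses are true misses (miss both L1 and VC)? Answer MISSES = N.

0: 0x23 (blk 8, set 0) → MISS  vc=[]
1: 0x51 (blk 20, set 0) → MISS  vc=[8]
2: 0x28 (blk 10, set 2) → MISS  vc=[8]
3: 0x29 (blk 10, set 2) → L1-HIT  vc=[8]
4: 0x22 (blk 8, set 0) → VC-HIT  vc=[20]
5: 0x53 (blk 20, set 0) → VC-HIT  vc=[8]
6: 0x3a (blk 14, set 2) → MISS  vc=[8, 10]
7: 0x68 (blk 26, set 2) → MISS  vc=[8, 10, 14]
8: 0x50 (blk 20, set 0) → L1-HIT  vc=[8, 10, 14]
9: 0x3a (blk 14, set 2) → VC-HIT  vc=[8, 10, 26]
10: 0x3b (blk 14, set 2) → L1-HIT  vc=[8, 10, 26]
11: 0x21 (blk 8, set 0) → VC-HIT  vc=[20, 10, 26]
12: 0x6a (blk 26, set 2) → VC-HIT  vc=[20, 10, 14]
13: 0x3b (blk 14, set 2) → VC-HIT  vc=[20, 10, 26]
14: 0x53 (blk 20, set 0) → VC-HIT  vc=[8, 10, 26]

MISSES = 5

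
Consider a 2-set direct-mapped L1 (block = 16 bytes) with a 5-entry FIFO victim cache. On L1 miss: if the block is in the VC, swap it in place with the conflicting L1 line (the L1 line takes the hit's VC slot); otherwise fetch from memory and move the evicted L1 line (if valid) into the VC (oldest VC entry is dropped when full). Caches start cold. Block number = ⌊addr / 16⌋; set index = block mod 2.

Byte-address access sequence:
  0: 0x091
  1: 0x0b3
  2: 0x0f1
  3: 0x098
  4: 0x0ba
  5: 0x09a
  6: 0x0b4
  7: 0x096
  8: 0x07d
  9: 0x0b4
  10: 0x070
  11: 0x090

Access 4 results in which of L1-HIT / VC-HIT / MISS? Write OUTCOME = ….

OUTCOME = VC-HIT

#0 0x91→b9/s1 MISS; vc=[]
#1 0xb3→b11/s1 MISS; vc=[9]
#2 0xf1→b15/s1 MISS; vc=[9,11]
#3 0x98→b9/s1 VC-HIT; vc=[15,11]
#4 0xba→b11/s1 VC-HIT; vc=[15,9]
#5 0x9a→b9/s1 VC-HIT; vc=[15,11]
#6 0xb4→b11/s1 VC-HIT; vc=[15,9]
#7 0x96→b9/s1 VC-HIT; vc=[15,11]
#8 0x7d→b7/s1 MISS; vc=[15,11,9]
#9 0xb4→b11/s1 VC-HIT; vc=[15,7,9]
#10 0x70→b7/s1 VC-HIT; vc=[15,11,9]
#11 0x90→b9/s1 VC-HIT; vc=[15,11,7]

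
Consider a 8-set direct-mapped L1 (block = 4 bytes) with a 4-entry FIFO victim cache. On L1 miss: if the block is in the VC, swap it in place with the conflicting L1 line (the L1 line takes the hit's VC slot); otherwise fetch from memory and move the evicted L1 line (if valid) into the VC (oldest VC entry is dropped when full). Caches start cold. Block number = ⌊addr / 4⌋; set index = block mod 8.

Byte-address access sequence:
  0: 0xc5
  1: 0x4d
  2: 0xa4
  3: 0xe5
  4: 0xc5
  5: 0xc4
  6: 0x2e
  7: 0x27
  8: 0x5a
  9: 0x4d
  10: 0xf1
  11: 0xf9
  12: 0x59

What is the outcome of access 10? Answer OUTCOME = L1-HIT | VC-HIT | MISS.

  [0] addr=0xc5 blk=49 s=1: MISS | VC []
  [1] addr=0x4d blk=19 s=3: MISS | VC []
  [2] addr=0xa4 blk=41 s=1: MISS | VC [49]
  [3] addr=0xe5 blk=57 s=1: MISS | VC [49, 41]
  [4] addr=0xc5 blk=49 s=1: VC-HIT | VC [57, 41]
  [5] addr=0xc4 blk=49 s=1: L1-HIT | VC [57, 41]
  [6] addr=0x2e blk=11 s=3: MISS | VC [57, 41, 19]
  [7] addr=0x27 blk=9 s=1: MISS | VC [57, 41, 19, 49]
  [8] addr=0x5a blk=22 s=6: MISS | VC [57, 41, 19, 49]
  [9] addr=0x4d blk=19 s=3: VC-HIT | VC [57, 41, 11, 49]
  [10] addr=0xf1 blk=60 s=4: MISS | VC [57, 41, 11, 49]
  [11] addr=0xf9 blk=62 s=6: MISS | VC [41, 11, 49, 22]
  [12] addr=0x59 blk=22 s=6: VC-HIT | VC [41, 11, 49, 62]

OUTCOME = MISS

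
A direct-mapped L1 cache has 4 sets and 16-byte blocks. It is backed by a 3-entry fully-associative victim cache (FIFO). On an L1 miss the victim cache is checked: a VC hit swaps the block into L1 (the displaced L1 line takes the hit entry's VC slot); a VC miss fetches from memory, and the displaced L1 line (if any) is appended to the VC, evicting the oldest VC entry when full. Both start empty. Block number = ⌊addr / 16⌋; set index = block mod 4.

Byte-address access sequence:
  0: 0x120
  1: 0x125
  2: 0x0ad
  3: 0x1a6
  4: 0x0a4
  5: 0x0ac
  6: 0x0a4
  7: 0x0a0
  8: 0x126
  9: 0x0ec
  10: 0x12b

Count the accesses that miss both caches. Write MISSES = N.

0: 0x120 (blk 18, set 2) → MISS  vc=[]
1: 0x125 (blk 18, set 2) → L1-HIT  vc=[]
2: 0xad (blk 10, set 2) → MISS  vc=[18]
3: 0x1a6 (blk 26, set 2) → MISS  vc=[18, 10]
4: 0xa4 (blk 10, set 2) → VC-HIT  vc=[18, 26]
5: 0xac (blk 10, set 2) → L1-HIT  vc=[18, 26]
6: 0xa4 (blk 10, set 2) → L1-HIT  vc=[18, 26]
7: 0xa0 (blk 10, set 2) → L1-HIT  vc=[18, 26]
8: 0x126 (blk 18, set 2) → VC-HIT  vc=[10, 26]
9: 0xec (blk 14, set 2) → MISS  vc=[10, 26, 18]
10: 0x12b (blk 18, set 2) → VC-HIT  vc=[10, 26, 14]

MISSES = 4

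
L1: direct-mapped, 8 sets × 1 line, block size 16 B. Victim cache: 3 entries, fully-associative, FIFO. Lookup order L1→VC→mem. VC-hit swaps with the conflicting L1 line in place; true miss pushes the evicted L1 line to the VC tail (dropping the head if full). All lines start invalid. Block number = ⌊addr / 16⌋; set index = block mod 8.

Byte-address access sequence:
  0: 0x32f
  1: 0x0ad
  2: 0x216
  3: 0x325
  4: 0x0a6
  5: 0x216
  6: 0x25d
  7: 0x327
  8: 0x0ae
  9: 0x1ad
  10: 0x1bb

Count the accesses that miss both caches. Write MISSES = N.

MISSES = 6

  [0] addr=0x32f blk=50 s=2: MISS | VC []
  [1] addr=0xad blk=10 s=2: MISS | VC [50]
  [2] addr=0x216 blk=33 s=1: MISS | VC [50]
  [3] addr=0x325 blk=50 s=2: VC-HIT | VC [10]
  [4] addr=0xa6 blk=10 s=2: VC-HIT | VC [50]
  [5] addr=0x216 blk=33 s=1: L1-HIT | VC [50]
  [6] addr=0x25d blk=37 s=5: MISS | VC [50]
  [7] addr=0x327 blk=50 s=2: VC-HIT | VC [10]
  [8] addr=0xae blk=10 s=2: VC-HIT | VC [50]
  [9] addr=0x1ad blk=26 s=2: MISS | VC [50, 10]
  [10] addr=0x1bb blk=27 s=3: MISS | VC [50, 10]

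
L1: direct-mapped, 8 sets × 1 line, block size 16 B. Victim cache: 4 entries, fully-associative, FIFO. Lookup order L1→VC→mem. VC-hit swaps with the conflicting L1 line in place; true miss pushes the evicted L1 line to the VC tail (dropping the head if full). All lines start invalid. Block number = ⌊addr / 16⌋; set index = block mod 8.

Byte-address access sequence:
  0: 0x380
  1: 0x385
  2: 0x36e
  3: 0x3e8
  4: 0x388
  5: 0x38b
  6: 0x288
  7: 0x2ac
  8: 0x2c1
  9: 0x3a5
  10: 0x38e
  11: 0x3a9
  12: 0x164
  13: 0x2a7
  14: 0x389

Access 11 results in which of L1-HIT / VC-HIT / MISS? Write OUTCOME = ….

  [0] addr=0x380 blk=56 s=0: MISS | VC []
  [1] addr=0x385 blk=56 s=0: L1-HIT | VC []
  [2] addr=0x36e blk=54 s=6: MISS | VC []
  [3] addr=0x3e8 blk=62 s=6: MISS | VC [54]
  [4] addr=0x388 blk=56 s=0: L1-HIT | VC [54]
  [5] addr=0x38b blk=56 s=0: L1-HIT | VC [54]
  [6] addr=0x288 blk=40 s=0: MISS | VC [54, 56]
  [7] addr=0x2ac blk=42 s=2: MISS | VC [54, 56]
  [8] addr=0x2c1 blk=44 s=4: MISS | VC [54, 56]
  [9] addr=0x3a5 blk=58 s=2: MISS | VC [54, 56, 42]
  [10] addr=0x38e blk=56 s=0: VC-HIT | VC [54, 40, 42]
  [11] addr=0x3a9 blk=58 s=2: L1-HIT | VC [54, 40, 42]
  [12] addr=0x164 blk=22 s=6: MISS | VC [54, 40, 42, 62]
  [13] addr=0x2a7 blk=42 s=2: VC-HIT | VC [54, 40, 58, 62]
  [14] addr=0x389 blk=56 s=0: L1-HIT | VC [54, 40, 58, 62]

OUTCOME = L1-HIT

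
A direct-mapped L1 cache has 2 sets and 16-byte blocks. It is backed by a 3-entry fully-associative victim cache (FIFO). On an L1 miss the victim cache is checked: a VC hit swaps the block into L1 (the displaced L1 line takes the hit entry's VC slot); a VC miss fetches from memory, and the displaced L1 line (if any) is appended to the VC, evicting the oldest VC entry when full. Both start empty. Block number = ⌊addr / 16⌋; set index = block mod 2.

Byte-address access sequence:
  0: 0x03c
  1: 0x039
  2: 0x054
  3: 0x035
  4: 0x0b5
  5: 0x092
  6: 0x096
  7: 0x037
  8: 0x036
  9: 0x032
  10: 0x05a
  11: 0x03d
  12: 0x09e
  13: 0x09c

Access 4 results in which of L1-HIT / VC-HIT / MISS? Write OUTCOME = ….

OUTCOME = MISS

0: 0x3c (blk 3, set 1) → MISS  vc=[]
1: 0x39 (blk 3, set 1) → L1-HIT  vc=[]
2: 0x54 (blk 5, set 1) → MISS  vc=[3]
3: 0x35 (blk 3, set 1) → VC-HIT  vc=[5]
4: 0xb5 (blk 11, set 1) → MISS  vc=[5, 3]
5: 0x92 (blk 9, set 1) → MISS  vc=[5, 3, 11]
6: 0x96 (blk 9, set 1) → L1-HIT  vc=[5, 3, 11]
7: 0x37 (blk 3, set 1) → VC-HIT  vc=[5, 9, 11]
8: 0x36 (blk 3, set 1) → L1-HIT  vc=[5, 9, 11]
9: 0x32 (blk 3, set 1) → L1-HIT  vc=[5, 9, 11]
10: 0x5a (blk 5, set 1) → VC-HIT  vc=[3, 9, 11]
11: 0x3d (blk 3, set 1) → VC-HIT  vc=[5, 9, 11]
12: 0x9e (blk 9, set 1) → VC-HIT  vc=[5, 3, 11]
13: 0x9c (blk 9, set 1) → L1-HIT  vc=[5, 3, 11]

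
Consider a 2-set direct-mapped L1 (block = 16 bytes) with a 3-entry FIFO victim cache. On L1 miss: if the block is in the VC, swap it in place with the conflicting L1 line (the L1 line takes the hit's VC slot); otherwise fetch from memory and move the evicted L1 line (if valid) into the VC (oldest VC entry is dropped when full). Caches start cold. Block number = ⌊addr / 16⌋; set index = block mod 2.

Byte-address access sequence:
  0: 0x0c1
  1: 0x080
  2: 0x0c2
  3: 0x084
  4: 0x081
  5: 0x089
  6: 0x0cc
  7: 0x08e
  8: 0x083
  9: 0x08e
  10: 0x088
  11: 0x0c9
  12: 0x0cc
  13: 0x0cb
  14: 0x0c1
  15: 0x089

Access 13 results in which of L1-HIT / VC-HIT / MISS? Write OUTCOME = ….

OUTCOME = L1-HIT

#0 0xc1→b12/s0 MISS; vc=[]
#1 0x80→b8/s0 MISS; vc=[12]
#2 0xc2→b12/s0 VC-HIT; vc=[8]
#3 0x84→b8/s0 VC-HIT; vc=[12]
#4 0x81→b8/s0 L1-HIT; vc=[12]
#5 0x89→b8/s0 L1-HIT; vc=[12]
#6 0xcc→b12/s0 VC-HIT; vc=[8]
#7 0x8e→b8/s0 VC-HIT; vc=[12]
#8 0x83→b8/s0 L1-HIT; vc=[12]
#9 0x8e→b8/s0 L1-HIT; vc=[12]
#10 0x88→b8/s0 L1-HIT; vc=[12]
#11 0xc9→b12/s0 VC-HIT; vc=[8]
#12 0xcc→b12/s0 L1-HIT; vc=[8]
#13 0xcb→b12/s0 L1-HIT; vc=[8]
#14 0xc1→b12/s0 L1-HIT; vc=[8]
#15 0x89→b8/s0 VC-HIT; vc=[12]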